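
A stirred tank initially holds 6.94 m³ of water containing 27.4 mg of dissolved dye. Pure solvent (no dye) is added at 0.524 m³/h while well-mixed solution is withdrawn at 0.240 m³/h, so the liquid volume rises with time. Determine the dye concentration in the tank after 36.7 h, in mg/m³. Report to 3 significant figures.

0.727 mg/m³

Total volume: dV/dt = Q_in − Q_out = 0.28400 m³/h, so V(t) = 6.94 + 0.28400 t and V(36.7) = 17.363 m³.
Species balance (pure solvent in): dm/dt = −Q_out · m/V(t).
Separate: dm/m = −Q_out dt/V(t) ⇒ ln(m/m₀) = −(Q_out/(Q_in−Q_out)) ln(V/V₀).
m = m₀ (V₀/V)^(Q_out/(Q_in−Q_out)) = 27.4 × (6.94/17.363)^(0.84507) = 12.624 mg.
C = m/V = 12.624/17.363 = 0.72706 mg/m³.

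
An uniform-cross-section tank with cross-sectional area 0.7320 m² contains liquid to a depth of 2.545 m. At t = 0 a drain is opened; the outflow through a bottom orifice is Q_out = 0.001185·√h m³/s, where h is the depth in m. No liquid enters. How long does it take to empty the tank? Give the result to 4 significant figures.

Volume balance on the tank: A dh/dt = −0.001185 √h.
∫ h^(−1/2) dh = −(0.001185/A) ∫ dt, giving 2√h = 2√h₀ − (0.001185/A) t.
Set h = 0: 2√h₀ = (0.001185/A) t_empty ⇒ t_empty = 2A√h₀/0.001185.
t_empty = 2·0.7320·√2.545/0.001185 = 1.46400·1.59531/0.001185 = 1970.91 s.

1971 s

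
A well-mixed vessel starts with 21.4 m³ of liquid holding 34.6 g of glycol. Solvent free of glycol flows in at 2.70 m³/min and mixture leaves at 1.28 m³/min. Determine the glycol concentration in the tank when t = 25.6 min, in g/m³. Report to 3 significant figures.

Total volume: dV/dt = Q_in − Q_out = 1.4200 m³/min, so V(t) = 21.4 + 1.4200 t and V(25.6) = 57.752 m³.
Species balance (pure solvent in): dm/dt = −Q_out · m/V(t).
dm/m = −Q_out dt/(V₀ + 1.4200 t); integrating gives ln(m/m₀) = −(Q_out/(Q_in−Q_out)) ln(V/V₀).
m = m₀ (V₀/V)^(Q_out/(Q_in−Q_out)) = 34.6 × (21.4/57.752)^(0.90141) = 14.139 g.
C = m/V = 14.139/57.752 = 0.24483 g/m³.

0.245 g/m³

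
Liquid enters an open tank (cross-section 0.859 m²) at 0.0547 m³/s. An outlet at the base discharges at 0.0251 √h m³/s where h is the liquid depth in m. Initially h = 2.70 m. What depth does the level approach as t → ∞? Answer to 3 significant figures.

4.75 m

Level balance: A dh/dt = 0.0547 − 0.0251 √h. Setting dh/dt = 0:
Q_in = 0.0251 √h_ss ⇒ √h_ss = 0.0547/0.0251 = 2.1793.
h_ss = 2.1793² = 4.7493 m. (Since h₀ = 2.70 m < h_ss, the level will rise toward this value.)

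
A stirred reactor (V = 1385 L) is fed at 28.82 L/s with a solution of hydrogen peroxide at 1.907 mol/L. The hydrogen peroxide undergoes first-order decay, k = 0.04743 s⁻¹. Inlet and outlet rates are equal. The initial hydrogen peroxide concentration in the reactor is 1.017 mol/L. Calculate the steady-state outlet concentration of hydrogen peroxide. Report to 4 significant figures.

0.5815 mol/L

V dC/dt = Q(C_in − C) − k V C.
Steady state (dC/dt = 0): C_ss = Q C_in/(Q + kV) = C_in/(1 + kV/Q).
C_ss = 28.82·1.907/(28.82 + 0.04743·1385) = 54.9597/94.5105 = 0.581520 mol/L.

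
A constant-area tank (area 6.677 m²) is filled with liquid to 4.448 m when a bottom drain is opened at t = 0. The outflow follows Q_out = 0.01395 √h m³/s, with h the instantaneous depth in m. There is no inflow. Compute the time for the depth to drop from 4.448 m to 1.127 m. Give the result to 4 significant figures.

With no inflow, A dh/dt = −0.01395 √h.
∫ h^(−1/2) dh = −(0.01395/A) ∫ dt, giving 2√h = 2√h₀ − (0.01395/A) t.
t = 2A(√h₀ − √h)/0.01395 = 2·6.677·(√4.448 − √1.127)/0.01395
  = 13.3540 × (2.10903 − 1.06160) / 0.01395 = 1002.68 s.

1003 s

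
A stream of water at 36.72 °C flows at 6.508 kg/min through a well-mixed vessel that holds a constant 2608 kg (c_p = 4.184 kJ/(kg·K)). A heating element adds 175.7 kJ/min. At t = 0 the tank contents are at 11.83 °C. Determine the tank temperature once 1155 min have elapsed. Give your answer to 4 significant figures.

41.42 °C

Unsteady energy balance on the tank contents: M c_p dT/dt = ṁ c_p (T_in − T) + 175.7.
τ = M/ṁ = 400.738 min; T_ss = T_in + Q̇/(ṁ c_p) = 36.72 + 175.7/(6.508·4.184) = 43.1726 °C.
Solution: T(t) = T_ss + (T₀ − T_ss) e^(−t/τ).
T(1155) = 43.1726 + (-31.3426)·e^(−1155/400.738) = 43.1726 + (-31.3426)·0.0560122 = 41.4170 °C.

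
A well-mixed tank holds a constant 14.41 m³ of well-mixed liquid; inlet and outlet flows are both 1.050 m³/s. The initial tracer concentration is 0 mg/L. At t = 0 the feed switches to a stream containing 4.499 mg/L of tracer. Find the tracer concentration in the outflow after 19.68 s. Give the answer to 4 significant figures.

3.427 mg/L

Accumulation = in − out for the solute gives V dC/dt = Q(C_in − C).
Time constant τ = V/Q = 14.41/1.050 = 13.7238 s.
Solution: C(t) = C_in + (C₀ − C_in) e^(−t/τ).
C(19.68) = 4.499 + (0 − 4.499)·e^(−19.68/13.7238) = 4.499 + (-4.49900)·0.238353 = 3.42665 mg/L.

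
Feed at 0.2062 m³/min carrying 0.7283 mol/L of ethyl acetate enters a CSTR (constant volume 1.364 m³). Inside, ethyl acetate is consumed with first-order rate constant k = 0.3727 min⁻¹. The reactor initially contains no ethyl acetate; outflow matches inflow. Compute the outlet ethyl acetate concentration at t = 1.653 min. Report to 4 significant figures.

Species balance: V dC/dt = Q C_in − Q C − k V C.
This is linear with rate a = Q/V + k = 0.523873 min⁻¹.
C_ss = Q C_in/(Q + kV) = 0.210164 mol/L; C(t) = C_ss + (C₀ − C_ss) e^(−a t).
C(1.653) = 0.210164 + (-0.210164)·e^(−0.523873·1.653) = 0.210164 + (-0.210164)·0.420647 = 0.121759 mol/L.

0.1218 mol/L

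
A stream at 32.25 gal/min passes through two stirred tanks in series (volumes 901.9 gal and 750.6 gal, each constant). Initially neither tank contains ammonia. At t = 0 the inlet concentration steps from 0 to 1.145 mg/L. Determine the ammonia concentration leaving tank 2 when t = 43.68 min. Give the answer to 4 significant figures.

0.5831 mg/L

Time constants: τᵢ = Vᵢ/Q for each well-mixed tank.
τ₁ = 901.9/32.25 = 27.9659 min; τ₂ = 750.6/32.25 = 23.2744 min.
Solving the cascade with C₁(0)=C₂(0)=0 gives C₂(t) = C_in[1 − (τ₁ e^(−t/τ₁) − τ₂ e^(−t/τ₂))/(τ₁ − τ₂)].
At t = 43.68: e^(−t/τ₁) = 0.209737, e^(−t/τ₂) = 0.153089.
C₂ = 1.145·[1 − (27.9659·0.209737 − 23.2744·0.153089)/(4.69147)] = 1.145·0.509232 = 0.583071 mg/L.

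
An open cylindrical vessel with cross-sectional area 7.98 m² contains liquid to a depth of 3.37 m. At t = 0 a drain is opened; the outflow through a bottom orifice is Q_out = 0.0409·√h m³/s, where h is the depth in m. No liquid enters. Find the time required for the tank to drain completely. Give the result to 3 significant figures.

716 s

With no inflow, A dh/dt = −0.0409 √h.
Separate and integrate: 2(√h − √h₀) = −(0.0409/A) t.
Set h = 0: 2√h₀ = (0.0409/A) t_empty ⇒ t_empty = 2A√h₀/0.0409.
t_empty = 2·7.98·√3.37/0.0409 = 15.960·1.8358/0.0409 = 716.35 s.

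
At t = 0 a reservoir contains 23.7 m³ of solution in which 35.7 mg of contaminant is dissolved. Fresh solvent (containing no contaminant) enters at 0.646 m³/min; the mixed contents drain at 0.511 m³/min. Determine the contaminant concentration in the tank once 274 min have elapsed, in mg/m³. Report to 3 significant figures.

Total volume: dV/dt = Q_in − Q_out = 0.13500 m³/min, so V(t) = 23.7 + 0.13500 t and V(274) = 60.690 m³.
Solute balance: dm/dt = 0 − Q_out C = −Q_out m/V(t).
dm/m = −Q_out dt/(V₀ + 0.13500 t); integrating gives ln(m/m₀) = −(Q_out/(Q_in−Q_out)) ln(V/V₀).
m = m₀ (V₀/V)^(Q_out/(Q_in−Q_out)) = 35.7 × (23.7/60.690)^(3.7852) = 1.0161 mg.
C = m/V = 1.0161/60.690 = 0.016742 mg/m³.

0.0167 mg/m³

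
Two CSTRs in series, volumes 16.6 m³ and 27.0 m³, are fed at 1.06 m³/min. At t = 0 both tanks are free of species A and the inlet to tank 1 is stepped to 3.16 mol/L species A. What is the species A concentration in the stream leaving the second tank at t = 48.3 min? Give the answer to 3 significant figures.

2.16 mol/L

Time constants: τᵢ = Vᵢ/Q for each well-mixed tank.
τ₁ = 16.6/1.06 = 15.660 min; τ₂ = 27.0/1.06 = 25.472 min.
Solving the cascade with C₁(0)=C₂(0)=0 gives C₂(t) = C_in[1 − (τ₁ e^(−t/τ₁) − τ₂ e^(−t/τ₂))/(τ₁ − τ₂)].
At t = 48.3: e^(−t/τ₁) = 0.045766, e^(−t/τ₂) = 0.15013.
C₂ = 3.16·[1 − (15.660·0.045766 − 25.472·0.15013)/(-9.8113)] = 3.16·0.68328 = 2.1592 mol/L.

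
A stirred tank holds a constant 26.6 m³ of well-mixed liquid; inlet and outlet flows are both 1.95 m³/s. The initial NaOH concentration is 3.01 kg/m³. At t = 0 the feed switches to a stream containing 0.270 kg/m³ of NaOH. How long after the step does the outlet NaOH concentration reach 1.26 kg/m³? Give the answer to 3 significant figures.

Species balance: V dC/dt = Q(C_in − C) ⇒ τ = V/Q = 13.641 s.
C(t) = C_in + (C₀ − C_in) e^(−t/τ). Set C = 1.26 and solve for t:
e^(−t/τ) = (C − C_in)/(C₀ − C_in) = (1.26 − 0.270)/(3.01 − 0.270) = 0.36131
t = −τ ln(…) = 13.641 × 1.0180 = 13.887 s.

13.9 s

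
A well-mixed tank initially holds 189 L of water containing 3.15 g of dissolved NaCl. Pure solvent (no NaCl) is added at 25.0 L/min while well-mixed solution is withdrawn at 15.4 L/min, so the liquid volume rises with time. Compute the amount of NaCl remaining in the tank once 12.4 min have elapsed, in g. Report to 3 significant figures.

1.44 g

Let m(t) be the amount of NaCl. Volume: V(t) = V₀ + (Q_in − Q_out) t = 189 + 9.6000 t; V(12.4) = 308.04 L.
No NaCl enters, so dm/dt = −Q_out · (m/V).
Separate: dm/m = −Q_out dt/V(t) ⇒ ln(m/m₀) = −(Q_out/(Q_in−Q_out)) ln(V/V₀).
m = m₀ (V₀/V)^(Q_out/(Q_in−Q_out)) = 3.15 × (189/308.04)^(1.6042) = 1.4388 g.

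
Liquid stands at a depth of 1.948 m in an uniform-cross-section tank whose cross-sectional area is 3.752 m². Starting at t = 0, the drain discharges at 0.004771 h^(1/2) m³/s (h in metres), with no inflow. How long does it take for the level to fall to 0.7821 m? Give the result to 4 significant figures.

804.3 s

A dh/dt = −Q_out = −0.004771 √h.
∫ h^(−1/2) dh = −(0.004771/A) ∫ dt, giving 2√h = 2√h₀ − (0.004771/A) t.
t = 2A(√h₀ − √h)/0.004771 = 2·3.752·(√1.948 − √0.7821)/0.004771
  = 7.50400 × (1.39571 − 0.884364) / 0.004771 = 804.259 s.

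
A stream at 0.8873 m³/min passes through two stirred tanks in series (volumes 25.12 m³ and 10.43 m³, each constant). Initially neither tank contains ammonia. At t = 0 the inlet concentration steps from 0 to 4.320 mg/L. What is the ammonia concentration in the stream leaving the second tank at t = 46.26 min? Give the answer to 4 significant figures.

Time constants: τᵢ = Vᵢ/Q for each well-mixed tank.
τ₁ = 25.12/0.8873 = 28.3106 min; τ₂ = 10.43/0.8873 = 11.7548 min.
Solving the cascade with C₁(0)=C₂(0)=0 gives C₂(t) = C_in[1 − (τ₁ e^(−t/τ₁) − τ₂ e^(−t/τ₂))/(τ₁ − τ₂)].
At t = 46.26: e^(−t/τ₁) = 0.195144, e^(−t/τ₂) = 0.0195374.
C₂ = 4.320·[1 − (28.3106·0.195144 − 11.7548·0.0195374)/(16.5558)] = 4.320·0.680174 = 2.93835 mg/L.

2.938 mg/L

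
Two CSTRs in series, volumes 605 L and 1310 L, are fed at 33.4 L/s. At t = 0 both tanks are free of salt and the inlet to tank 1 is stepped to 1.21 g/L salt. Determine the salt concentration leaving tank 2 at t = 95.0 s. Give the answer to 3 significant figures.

Species balance on tank i: dCᵢ/dt = (Cᵢ₋₁ − Cᵢ)/τᵢ with τᵢ = Vᵢ/Q.
τ₁ = 605/33.4 = 18.114 s; τ₂ = 1310/33.4 = 39.222 s.
Solving the cascade with C₁(0)=C₂(0)=0 gives C₂(t) = C_in[1 − (τ₁ e^(−t/τ₁) − τ₂ e^(−t/τ₂))/(τ₁ − τ₂)].
At t = 95.0: e^(−t/τ₁) = 0.0052758, e^(−t/τ₂) = 0.088732.
C₂ = 1.21·[1 − (18.114·0.0052758 − 39.222·0.088732)/(-21.108)] = 1.21·0.83965 = 1.0160 g/L.

1.02 g/L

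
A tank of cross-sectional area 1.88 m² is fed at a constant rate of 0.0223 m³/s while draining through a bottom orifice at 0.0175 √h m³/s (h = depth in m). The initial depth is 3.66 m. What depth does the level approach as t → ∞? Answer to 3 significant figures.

1.62 m

A dh/dt = Q_in − 0.0175 √h. Steady state requires inflow = outflow:
Q_in = 0.0175 √h_ss ⇒ √h_ss = 0.0223/0.0175 = 1.2743.
h_ss = 1.2743² = 1.6238 m. (Since h₀ = 3.66 m > h_ss, the level will fall toward this value.)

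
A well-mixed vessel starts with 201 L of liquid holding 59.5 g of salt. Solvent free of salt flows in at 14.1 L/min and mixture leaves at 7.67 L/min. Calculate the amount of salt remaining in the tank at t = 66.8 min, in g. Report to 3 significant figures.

15.2 g

Let m(t) be the amount of salt. Volume: V(t) = V₀ + (Q_in − Q_out) t = 201 + 6.4300 t; V(66.8) = 630.52 L.
Species balance (pure solvent in): dm/dt = −Q_out · m/V(t).
dm/m = −Q_out dt/(V₀ + 6.4300 t); integrating gives ln(m/m₀) = −(Q_out/(Q_in−Q_out)) ln(V/V₀).
m = m₀ (V₀/V)^(Q_out/(Q_in−Q_out)) = 59.5 × (201/630.52)^(1.1928) = 15.215 g.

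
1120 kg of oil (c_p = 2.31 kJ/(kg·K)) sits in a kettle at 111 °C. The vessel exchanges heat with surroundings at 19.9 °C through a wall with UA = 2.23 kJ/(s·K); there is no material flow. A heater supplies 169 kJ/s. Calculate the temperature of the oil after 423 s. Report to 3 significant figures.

Lumped-capacitance energy balance: M c_p dT/dt = UA(T_amb − T) + Q̇.
dT/dt = (T_ss − T)/τ with T_ss = T_amb + Q̇/UA = 19.9 + 169/2.23 = 95.685 °C, τ = M c_p/UA = 1120·2.31/2.23 = 1160.2 s.
This is linear first-order; T(t) = T_ss + (T₀ − T_ss) e^(−t/τ).
T(423) = 95.685 + (15.315)·0.69448 = 106.32 °C.

106 °C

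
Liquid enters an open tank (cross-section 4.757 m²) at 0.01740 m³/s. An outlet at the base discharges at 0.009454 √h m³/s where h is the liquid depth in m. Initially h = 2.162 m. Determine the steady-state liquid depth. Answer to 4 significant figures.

3.387 m

Unsteady balance on liquid volume: A dh/dt = Q_in − 0.009454 √h. At steady state dh/dt = 0:
Q_in = 0.009454 √h_ss ⇒ √h_ss = 0.01740/0.009454 = 1.84049.
h_ss = 1.84049² = 3.38741 m. (Since h₀ = 2.162 m < h_ss, the level will rise toward this value.)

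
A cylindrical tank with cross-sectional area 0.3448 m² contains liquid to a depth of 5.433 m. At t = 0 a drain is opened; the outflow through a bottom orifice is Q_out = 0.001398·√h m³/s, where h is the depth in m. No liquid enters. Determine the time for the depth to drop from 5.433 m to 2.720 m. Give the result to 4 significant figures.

A dh/dt = −Q_out = −0.001398 √h.
Separate and integrate: 2(√h − √h₀) = −(0.001398/A) t.
t = 2A(√h₀ − √h)/0.001398 = 2·0.3448·(√5.433 − √2.720)/0.001398
  = 0.689600 × (2.33088 − 1.64924) / 0.001398 = 336.235 s.

336.2 s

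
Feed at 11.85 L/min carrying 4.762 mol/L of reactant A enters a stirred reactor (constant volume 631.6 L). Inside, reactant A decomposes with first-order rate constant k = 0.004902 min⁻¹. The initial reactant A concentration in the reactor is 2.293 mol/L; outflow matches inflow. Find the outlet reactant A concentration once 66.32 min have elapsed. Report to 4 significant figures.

V dC/dt = Q(C_in − C) − k V C.
dC/dt = (Q/V) C_in − (Q/V + k) C; effective rate a = Q/V + k = 0.0187619 + 0.004902 = 0.0236639 min⁻¹.
C_ss = Q C_in/(Q + kV) = 3.77555 mol/L; C(t) = C_ss + (C₀ − C_ss) e^(−a t).
C(66.32) = 3.77555 + (-1.48255)·e^(−0.0236639·66.32) = 3.77555 + (-1.48255)·0.208173 = 3.46692 mol/L.

3.467 mol/L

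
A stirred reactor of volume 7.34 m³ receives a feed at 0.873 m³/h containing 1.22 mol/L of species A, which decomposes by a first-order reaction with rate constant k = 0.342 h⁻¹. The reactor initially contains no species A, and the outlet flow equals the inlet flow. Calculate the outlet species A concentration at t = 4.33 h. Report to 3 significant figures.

0.272 mol/L

V dC/dt = Q(C_in − C) − k V C.
This is linear with rate a = Q/V + k = 0.46094 h⁻¹.
C_ss = Q C_in/(Q + kV) = 0.31480 mol/L; C(t) = C_ss + (C₀ − C_ss) e^(−a t).
C(4.33) = 0.31480 + (-0.31480)·e^(−0.46094·4.33) = 0.31480 + (-0.31480)·0.13590 = 0.27202 mol/L.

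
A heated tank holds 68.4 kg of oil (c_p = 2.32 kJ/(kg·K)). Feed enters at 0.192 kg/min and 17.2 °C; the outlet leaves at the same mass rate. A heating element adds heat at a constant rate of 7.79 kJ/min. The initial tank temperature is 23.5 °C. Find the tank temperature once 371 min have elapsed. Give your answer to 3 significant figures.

30.7 °C

M c_p dT/dt = ṁ c_p (T_in − T) + Q̇.
τ = M/ṁ = 356.25 min; T_ss = T_in + Q̇/(ṁ c_p) = 17.2 + 7.79/(0.192·2.32) = 34.688 °C.
This is linear first-order; T(t) = T_ss + (T₀ − T_ss) e^(−t/τ).
T(371) = 34.688 + (-11.188)·e^(−371/356.25) = 34.688 + (-11.188)·0.35296 = 30.739 °C.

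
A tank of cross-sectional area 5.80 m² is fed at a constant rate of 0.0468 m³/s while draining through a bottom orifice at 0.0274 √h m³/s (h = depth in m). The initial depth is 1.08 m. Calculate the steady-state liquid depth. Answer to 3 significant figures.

2.92 m

A dh/dt = Q_in − 0.0274 √h. Steady state requires inflow = outflow:
Q_in = 0.0274 √h_ss ⇒ √h_ss = 0.0468/0.0274 = 1.7080.
h_ss = 1.7080² = 2.9174 m. (Since h₀ = 1.08 m < h_ss, the level will rise toward this value.)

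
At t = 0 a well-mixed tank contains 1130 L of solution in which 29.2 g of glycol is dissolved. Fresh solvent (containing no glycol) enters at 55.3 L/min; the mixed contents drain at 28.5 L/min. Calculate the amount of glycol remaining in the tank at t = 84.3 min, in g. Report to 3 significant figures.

Let m(t) be the amount of glycol. Volume: V(t) = V₀ + (Q_in − Q_out) t = 1130 + 26.800 t; V(84.3) = 3389.2 L.
Species balance (pure solvent in): dm/dt = −Q_out · m/V(t).
dm/m = −Q_out dt/(V₀ + 26.800 t); integrating gives ln(m/m₀) = −(Q_out/(Q_in−Q_out)) ln(V/V₀).
m = m₀ (V₀/V)^(Q_out/(Q_in−Q_out)) = 29.2 × (1130/3389.2)^(1.0634) = 9.0803 g.

9.08 g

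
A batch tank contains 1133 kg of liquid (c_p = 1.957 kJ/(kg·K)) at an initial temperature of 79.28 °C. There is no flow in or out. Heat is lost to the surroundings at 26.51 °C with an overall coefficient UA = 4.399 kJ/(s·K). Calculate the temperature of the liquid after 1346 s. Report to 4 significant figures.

30.16 °C

M c_p dT/dt = −UA(T − T_amb).
dT/dt = (T_ss − T)/τ with T_ss = T_amb = 26.5100 °C, τ = M c_p/UA = 1133·1.957/4.399 = 504.042 s.
Integrating: T(t) = T_ss + (T₀ − T_ss) e^(−t/τ).
T(1346) = 26.5100 + (52.7700)·0.0692237 = 30.1629 °C.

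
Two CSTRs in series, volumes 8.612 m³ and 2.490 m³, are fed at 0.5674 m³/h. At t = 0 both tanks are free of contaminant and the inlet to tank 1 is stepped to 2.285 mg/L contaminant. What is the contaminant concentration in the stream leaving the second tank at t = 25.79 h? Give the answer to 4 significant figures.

1.700 mg/L

Species balance on tank i: dCᵢ/dt = (Cᵢ₋₁ − Cᵢ)/τᵢ with τᵢ = Vᵢ/Q.
τ₁ = 8.612/0.5674 = 15.1780 h; τ₂ = 2.490/0.5674 = 4.38844 h.
Solving the cascade with C₁(0)=C₂(0)=0 gives C₂(t) = C_in[1 − (τ₁ e^(−t/τ₁) − τ₂ e^(−t/τ₂))/(τ₁ − τ₂)].
At t = 25.79: e^(−t/τ₁) = 0.182835, e^(−t/τ₂) = 0.00280373.
C₂ = 2.285·[1 − (15.1780·0.182835 − 4.38844·0.00280373)/(10.7896)] = 2.285·0.743940 = 1.69990 mg/L.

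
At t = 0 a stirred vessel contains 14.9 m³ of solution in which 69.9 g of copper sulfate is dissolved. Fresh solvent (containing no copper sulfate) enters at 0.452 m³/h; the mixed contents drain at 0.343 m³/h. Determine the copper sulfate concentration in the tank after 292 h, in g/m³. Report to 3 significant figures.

Total volume: dV/dt = Q_in − Q_out = 0.10900 m³/h, so V(t) = 14.9 + 0.10900 t and V(292) = 46.728 m³.
Species balance (pure solvent in): dm/dt = −Q_out · m/V(t).
Separate: dm/m = −Q_out dt/V(t) ⇒ ln(m/m₀) = −(Q_out/(Q_in−Q_out)) ln(V/V₀).
m = m₀ (V₀/V)^(Q_out/(Q_in−Q_out)) = 69.9 × (14.9/46.728)^(3.1468) = 1.9162 g.
C = m/V = 1.9162/46.728 = 0.041007 g/m³.

0.0410 g/m³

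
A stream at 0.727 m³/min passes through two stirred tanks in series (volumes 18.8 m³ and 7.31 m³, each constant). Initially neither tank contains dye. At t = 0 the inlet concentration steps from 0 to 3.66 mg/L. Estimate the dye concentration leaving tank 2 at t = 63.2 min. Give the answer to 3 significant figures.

Each tank obeys Vᵢ dCᵢ/dt = Q(Cᵢ₋₁ − Cᵢ), so τᵢ = Vᵢ/Q.
τ₁ = 18.8/0.727 = 25.860 min; τ₂ = 7.31/0.727 = 10.055 min.
Tank 1: C₁ = C_in(1 − e^(−t/τ₁)). Tank 2 (τ₁ ≠ τ₂): C₂ = C_in[1 − (τ₁ e^(−t/τ₁) − τ₂ e^(−t/τ₂))/(τ₁ − τ₂)].
At t = 63.2: e^(−t/τ₁) = 0.086817, e^(−t/τ₂) = 0.0018633.
C₂ = 3.66·[1 − (25.860·0.086817 − 10.055·0.0018633)/(15.805)] = 3.66·0.85914 = 3.1444 mg/L.

3.14 mg/L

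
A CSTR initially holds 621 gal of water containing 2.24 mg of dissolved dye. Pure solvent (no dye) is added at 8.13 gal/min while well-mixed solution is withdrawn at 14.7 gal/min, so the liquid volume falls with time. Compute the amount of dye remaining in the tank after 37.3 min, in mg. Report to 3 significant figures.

0.729 mg

Total volume: dV/dt = Q_in − Q_out = -6.5700 gal/min, so V(t) = 621 − 6.5700 t and V(37.3) = 375.94 gal.
No dye enters, so dm/dt = −Q_out · (m/V).
dm/m = −Q_out dt/(V₀ − 6.5700 t); integrating gives ln(m/m₀) = −(Q_out/(Q_in−Q_out)) ln(V/V₀).
m = m₀ (V₀/V)^(Q_out/(Q_in−Q_out)) = 2.24 × (621/375.94)^(-2.2374) = 0.72869 mg.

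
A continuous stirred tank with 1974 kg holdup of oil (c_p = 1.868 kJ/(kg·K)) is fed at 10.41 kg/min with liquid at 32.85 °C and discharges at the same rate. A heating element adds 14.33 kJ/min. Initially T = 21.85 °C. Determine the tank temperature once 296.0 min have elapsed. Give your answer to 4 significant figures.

31.12 °C

First-law balance (no shaft work): M c_p dT/dt = ṁ c_p (T_in − T) + 14.33.
Rearrange: dT/dt = (T_ss − T)/τ with τ = M/ṁ = 189.625 min and T_ss = T_in + Q̇/(ṁ c_p) = 33.5869 °C.
Integrating: T(t) = T_ss + (T₀ − T_ss) e^(−t/τ).
T(296.0) = 33.5869 + (-11.7369)·e^(−296.0/189.625) = 33.5869 + (-11.7369)·0.209932 = 31.1230 °C.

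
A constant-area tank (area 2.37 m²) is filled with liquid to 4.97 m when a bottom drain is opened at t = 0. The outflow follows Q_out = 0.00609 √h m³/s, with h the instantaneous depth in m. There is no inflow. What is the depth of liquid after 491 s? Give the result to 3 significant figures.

2.56 m

Mass balance (ρ constant): A dh/dt = −0.00609 √h.
Separate and integrate: 2(√h − √h₀) = −(0.00609/A) t.
√h = √4.97 − 0.00609·491/(2·2.37) = 2.2293 − 0.63084 = 1.5985.
h = 1.5985² = 2.5552 m.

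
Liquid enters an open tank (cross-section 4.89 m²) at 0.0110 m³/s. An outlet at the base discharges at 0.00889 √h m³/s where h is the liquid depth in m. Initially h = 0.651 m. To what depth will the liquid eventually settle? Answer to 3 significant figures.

1.53 m

Level balance: A dh/dt = 0.0110 − 0.00889 √h. Setting dh/dt = 0:
Q_in = 0.00889 √h_ss ⇒ √h_ss = 0.0110/0.00889 = 1.2373.
h_ss = 1.2373² = 1.5310 m. (Since h₀ = 0.651 m < h_ss, the level will rise toward this value.)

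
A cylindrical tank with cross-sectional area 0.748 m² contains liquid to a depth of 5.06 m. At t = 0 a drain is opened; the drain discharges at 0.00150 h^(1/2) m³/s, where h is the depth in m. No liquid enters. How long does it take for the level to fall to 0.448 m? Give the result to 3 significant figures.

Accumulation of liquid (constant cross-section A): A dh/dt = −0.00150 √h.
∫ h^(−1/2) dh = −(0.00150/A) ∫ dt, giving 2√h = 2√h₀ − (0.00150/A) t.
t = 2A(√h₀ − √h)/0.00150 = 2·0.748·(√5.06 − √0.448)/0.00150
  = 1.4960 × (2.2494 − 0.66933) / 0.00150 = 1575.9 s.

1580 s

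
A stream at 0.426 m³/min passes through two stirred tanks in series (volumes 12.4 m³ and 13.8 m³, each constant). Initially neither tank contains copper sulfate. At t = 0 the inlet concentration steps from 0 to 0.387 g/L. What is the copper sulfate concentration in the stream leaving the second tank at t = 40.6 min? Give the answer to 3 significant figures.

0.147 g/L

Each tank obeys Vᵢ dCᵢ/dt = Q(Cᵢ₋₁ − Cᵢ), so τᵢ = Vᵢ/Q.
τ₁ = 12.4/0.426 = 29.108 min; τ₂ = 13.8/0.426 = 32.394 min.
Solving the cascade with C₁(0)=C₂(0)=0 gives C₂(t) = C_in[1 − (τ₁ e^(−t/τ₁) − τ₂ e^(−t/τ₂))/(τ₁ − τ₂)].
At t = 40.6: e^(−t/τ₁) = 0.24788, e^(−t/τ₂) = 0.28556.
C₂ = 0.387·[1 − (29.108·0.24788 − 32.394·0.28556)/(-3.2864)] = 0.387·0.38072 = 0.14734 g/L.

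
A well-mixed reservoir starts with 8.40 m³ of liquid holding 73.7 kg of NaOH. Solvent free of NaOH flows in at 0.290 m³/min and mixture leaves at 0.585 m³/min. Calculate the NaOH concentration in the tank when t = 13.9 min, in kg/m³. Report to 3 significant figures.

Let m(t) be the amount of NaOH. Volume: V(t) = V₀ + (Q_in − Q_out) t = 8.40 − 0.29500 t; V(13.9) = 4.2995 m³.
Solute balance: dm/dt = 0 − Q_out C = −Q_out m/V(t).
dm/m = −Q_out dt/(V₀ − 0.29500 t); integrating gives ln(m/m₀) = −(Q_out/(Q_in−Q_out)) ln(V/V₀).
m = m₀ (V₀/V)^(Q_out/(Q_in−Q_out)) = 73.7 × (8.40/4.2995)^(-1.9831) = 19.529 kg.
C = m/V = 19.529/4.2995 = 4.5421 kg/m³.

4.54 kg/m³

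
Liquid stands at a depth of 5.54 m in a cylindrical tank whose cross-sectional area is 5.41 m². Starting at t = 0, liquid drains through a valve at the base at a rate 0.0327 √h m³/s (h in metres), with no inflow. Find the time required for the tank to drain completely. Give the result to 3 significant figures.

779 s

A dh/dt = −Q_out = −0.0327 √h.
This is separable: 2 d(√h)/dt = −0.0327/A, so √h = √h₀ − (0.0327/(2A)) t.
Tank is empty when √h = 0: t_empty = 2A√h₀/0.0327.
t_empty = 2·5.41·√5.54/0.0327 = 10.820·2.3537/0.0327 = 778.82 s.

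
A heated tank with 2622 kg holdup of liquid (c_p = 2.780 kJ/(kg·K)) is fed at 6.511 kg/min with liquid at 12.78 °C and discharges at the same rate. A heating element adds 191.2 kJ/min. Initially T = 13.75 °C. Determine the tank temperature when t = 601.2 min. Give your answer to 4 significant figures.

21.19 °C

Energy balance: M c_p dT/dt = ṁ c_p (T_in − T) + 191.2.
Rearrange: dT/dt = (T_ss − T)/τ with τ = M/ṁ = 402.703 min and T_ss = T_in + Q̇/(ṁ c_p) = 23.3432 °C.
This is linear first-order; T(t) = T_ss + (T₀ − T_ss) e^(−t/τ).
T(601.2) = 23.3432 + (-9.59320)·e^(−601.2/402.703) = 23.3432 + (-9.59320)·0.224718 = 21.1874 °C.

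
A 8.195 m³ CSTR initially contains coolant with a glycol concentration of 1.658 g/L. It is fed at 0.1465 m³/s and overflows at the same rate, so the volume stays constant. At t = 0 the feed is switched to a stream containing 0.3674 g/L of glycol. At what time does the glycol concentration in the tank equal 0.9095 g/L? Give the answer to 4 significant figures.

48.52 s

Species balance: V dC/dt = Q(C_in − C) ⇒ τ = V/Q = 55.9386 s.
C(t) = C_in + (C₀ − C_in) e^(−t/τ). Set C = 0.9095 and solve for t:
e^(−t/τ) = (C − C_in)/(C₀ − C_in) = (0.9095 − 0.3674)/(1.658 − 0.3674) = 0.420037
t = −τ ln(…) = 55.9386 × 0.867412 = 48.5218 s.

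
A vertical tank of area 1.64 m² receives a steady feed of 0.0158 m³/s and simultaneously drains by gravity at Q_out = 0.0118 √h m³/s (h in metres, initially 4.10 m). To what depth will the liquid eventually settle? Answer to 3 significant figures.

A dh/dt = Q_in − 0.0118 √h. Steady state requires inflow = outflow:
Q_in = 0.0118 √h_ss ⇒ √h_ss = 0.0158/0.0118 = 1.3390.
h_ss = 1.3390² = 1.7929 m. (Since h₀ = 4.10 m > h_ss, the level will fall toward this value.)

1.79 m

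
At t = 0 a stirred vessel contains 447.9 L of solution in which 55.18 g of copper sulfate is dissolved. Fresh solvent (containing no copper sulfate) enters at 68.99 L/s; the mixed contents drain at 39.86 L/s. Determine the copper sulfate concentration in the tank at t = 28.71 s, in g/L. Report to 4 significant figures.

0.01017 g/L

Let m(t) be the amount of copper sulfate. Volume: V(t) = V₀ + (Q_in − Q_out) t = 447.9 + 29.1300 t; V(28.71) = 1284.22 L.
Species balance (pure solvent in): dm/dt = −Q_out · m/V(t).
Separate: dm/m = −Q_out dt/V(t) ⇒ ln(m/m₀) = −(Q_out/(Q_in−Q_out)) ln(V/V₀).
m = m₀ (V₀/V)^(Q_out/(Q_in−Q_out)) = 55.18 × (447.9/1284.22)^(1.36835) = 13.0562 g.
C = m/V = 13.0562/1284.22 = 0.0101666 g/L.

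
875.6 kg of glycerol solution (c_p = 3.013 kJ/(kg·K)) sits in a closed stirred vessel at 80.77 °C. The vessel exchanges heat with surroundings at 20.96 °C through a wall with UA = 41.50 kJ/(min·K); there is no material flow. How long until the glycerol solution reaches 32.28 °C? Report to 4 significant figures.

105.8 min

Lumped-capacitance energy balance: M c_p dT/dt = UA(T_amb − T).
τ = M c_p/UA = 63.5707 min; T_ss = T_amb = 20.9600 °C.
T(t) = T_ss + (T₀ − T_ss)e^(−t/τ); set T = 32.28:
t = −τ ln[(T − T_ss)/(T₀ − T_ss)] = −63.5707 · ln(0.189266) = 105.820 min.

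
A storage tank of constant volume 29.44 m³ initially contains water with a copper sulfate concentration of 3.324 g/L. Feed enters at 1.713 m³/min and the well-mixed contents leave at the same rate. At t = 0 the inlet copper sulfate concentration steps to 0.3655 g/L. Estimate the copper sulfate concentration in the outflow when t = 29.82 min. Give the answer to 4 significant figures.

0.8873 g/L

Species balance on the tank: V dC/dt = Q(C_in − C).
Time constant τ = V/Q = 29.44/1.713 = 17.1862 min.
C approaches C_in exponentially: C(t) = C_in + (C₀ − C_in) e^(−t/τ).
C(29.82) = 0.3655 + (3.324 − 0.3655)·e^(−29.82/17.1862) = 0.3655 + (2.95850)·0.176381 = 0.887322 g/L.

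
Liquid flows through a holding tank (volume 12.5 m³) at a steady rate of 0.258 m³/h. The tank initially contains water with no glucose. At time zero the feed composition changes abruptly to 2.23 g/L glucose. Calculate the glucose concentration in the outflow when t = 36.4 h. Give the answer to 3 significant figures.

Species balance on the tank: V dC/dt = Q(C_in − C).
Rewrite as dC/dt + C/τ = C_in/τ, τ = V/Q = 48.450 h.
This is linear first-order; C(t) = C_in + (C₀ − C_in) e^(−t/τ).
C(36.4) = 2.23 + (0 − 2.23)·e^(−36.4/48.450) = 2.23 + (-2.2300)·0.47175 = 1.1780 g/L.

1.18 g/L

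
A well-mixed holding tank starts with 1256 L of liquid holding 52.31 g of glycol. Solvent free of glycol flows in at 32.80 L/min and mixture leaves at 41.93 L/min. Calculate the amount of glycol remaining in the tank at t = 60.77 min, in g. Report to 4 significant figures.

3.597 g

Let m(t) be the amount of glycol. Volume: V(t) = V₀ + (Q_in − Q_out) t = 1256 − 9.13000 t; V(60.77) = 701.170 L.
No glycol enters, so dm/dt = −Q_out · (m/V).
dm/m = −Q_out dt/(V₀ − 9.13000 t); integrating gives ln(m/m₀) = −(Q_out/(Q_in−Q_out)) ln(V/V₀).
m = m₀ (V₀/V)^(Q_out/(Q_in−Q_out)) = 52.31 × (1256/701.170)^(-4.59255) = 3.59671 g.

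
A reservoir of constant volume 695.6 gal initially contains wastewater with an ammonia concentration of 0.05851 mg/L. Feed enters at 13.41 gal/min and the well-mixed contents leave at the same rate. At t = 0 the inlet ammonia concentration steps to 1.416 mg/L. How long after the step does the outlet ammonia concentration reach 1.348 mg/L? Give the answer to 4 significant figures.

155.3 min

Mass balance on the solute (V constant): V dC/dt = Q(C_in − C), so τ = V/Q = 51.8717 min.
C(t) = C_in + (C₀ − C_in) e^(−t/τ). Set C = 1.348 and solve for t:
e^(−t/τ) = (C − C_in)/(C₀ − C_in) = (1.348 − 1.416)/(0.05851 − 1.416) = 0.0500925
t = −τ ln(…) = 51.8717 × 2.99388 = 155.298 min.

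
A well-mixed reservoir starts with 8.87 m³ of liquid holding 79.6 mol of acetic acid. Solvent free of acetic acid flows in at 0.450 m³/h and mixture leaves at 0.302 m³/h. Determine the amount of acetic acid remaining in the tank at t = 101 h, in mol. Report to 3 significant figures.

Total volume: dV/dt = Q_in − Q_out = 0.14800 m³/h, so V(t) = 8.87 + 0.14800 t and V(101) = 23.818 m³.
Species balance (pure solvent in): dm/dt = −Q_out · m/V(t).
dm/m = −Q_out dt/(V₀ + 0.14800 t); integrating gives ln(m/m₀) = −(Q_out/(Q_in−Q_out)) ln(V/V₀).
m = m₀ (V₀/V)^(Q_out/(Q_in−Q_out)) = 79.6 × (8.87/23.818)^(2.0405) = 10.606 mol.

10.6 mol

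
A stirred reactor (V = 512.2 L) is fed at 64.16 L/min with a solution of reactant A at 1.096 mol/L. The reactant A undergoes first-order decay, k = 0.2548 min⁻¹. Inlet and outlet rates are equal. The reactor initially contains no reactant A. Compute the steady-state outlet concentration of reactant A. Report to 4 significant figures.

0.3612 mol/L

V dC/dt = Q(C_in − C) − k V C.
Steady state (dC/dt = 0): C_ss = Q C_in/(Q + kV) = C_in/(1 + kV/Q).
C_ss = 64.16·1.096/(64.16 + 0.2548·512.2) = 70.3194/194.669 = 0.361226 mol/L.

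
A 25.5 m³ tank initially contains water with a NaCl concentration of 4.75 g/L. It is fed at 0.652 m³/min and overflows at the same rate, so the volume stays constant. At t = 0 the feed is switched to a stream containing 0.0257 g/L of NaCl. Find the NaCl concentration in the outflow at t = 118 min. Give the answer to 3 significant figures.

0.257 g/L

Species balance on the tank: V dC/dt = Q(C_in − C).
Time constant τ = V/Q = 25.5/0.652 = 39.110 min.
Integrating: C(t) = C_in + (C₀ − C_in) e^(−t/τ).
C(118) = 0.0257 + (4.75 − 0.0257)·e^(−118/39.110) = 0.0257 + (4.7243)·0.048943 = 0.25692 g/L.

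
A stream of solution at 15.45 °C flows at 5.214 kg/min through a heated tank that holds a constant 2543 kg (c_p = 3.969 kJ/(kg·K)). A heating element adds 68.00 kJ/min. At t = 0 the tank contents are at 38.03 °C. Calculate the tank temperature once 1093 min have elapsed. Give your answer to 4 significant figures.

20.79 °C

M c_p dT/dt = ṁ c_p (T_in − T) + Q̇.
τ = M/ṁ = 487.725 min; T_ss = T_in + Q̇/(ṁ c_p) = 15.45 + 68.00/(5.214·3.969) = 18.7359 °C.
This is linear first-order; T(t) = T_ss + (T₀ − T_ss) e^(−t/τ).
T(1093) = 18.7359 + (19.2941)·e^(−1093/487.725) = 18.7359 + (19.2941)·0.106350 = 20.7879 °C.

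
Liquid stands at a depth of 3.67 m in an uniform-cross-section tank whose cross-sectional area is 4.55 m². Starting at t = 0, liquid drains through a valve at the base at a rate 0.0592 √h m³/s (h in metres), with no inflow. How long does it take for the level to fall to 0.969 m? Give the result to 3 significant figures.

With no inflow, A dh/dt = −0.0592 √h.
∫ h^(−1/2) dh = −(0.0592/A) ∫ dt, giving 2√h = 2√h₀ − (0.0592/A) t.
t = 2A(√h₀ − √h)/0.0592 = 2·4.55·(√3.67 − √0.969)/0.0592
  = 9.1000 × (1.9157 − 0.98438) / 0.0592 = 143.16 s.

143 s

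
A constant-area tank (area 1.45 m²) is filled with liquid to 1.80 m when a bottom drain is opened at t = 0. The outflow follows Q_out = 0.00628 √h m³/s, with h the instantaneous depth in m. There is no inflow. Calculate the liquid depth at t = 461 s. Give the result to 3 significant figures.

A dh/dt = −Q_out = −0.00628 √h.
This is separable: 2 d(√h)/dt = −0.00628/A, so √h = √h₀ − (0.00628/(2A)) t.
√h = √1.80 − 0.00628·461/(2·1.45) = 1.3416 − 0.99830 = 0.34334.
h = 0.34334² = 0.11788 m.

0.118 m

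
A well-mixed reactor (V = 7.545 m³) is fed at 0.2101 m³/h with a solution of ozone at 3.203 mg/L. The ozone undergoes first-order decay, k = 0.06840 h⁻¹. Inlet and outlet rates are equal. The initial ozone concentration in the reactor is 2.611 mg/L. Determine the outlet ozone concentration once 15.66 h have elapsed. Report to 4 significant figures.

Accumulation = in − out − consumed: V dC/dt = Q C_in − Q C − k V C.
dC/dt = (Q/V) C_in − (Q/V + k) C; effective rate a = Q/V + k = 0.0278463 + 0.06840 = 0.0962463 h⁻¹.
C_ss = Q C_in/(Q + kV) = 0.926702 mg/L; C(t) = C_ss + (C₀ − C_ss) e^(−a t).
C(15.66) = 0.926702 + (1.68430)·e^(−0.0962463·15.66) = 0.926702 + (1.68430)·0.221526 = 1.29982 mg/L.

1.300 mg/L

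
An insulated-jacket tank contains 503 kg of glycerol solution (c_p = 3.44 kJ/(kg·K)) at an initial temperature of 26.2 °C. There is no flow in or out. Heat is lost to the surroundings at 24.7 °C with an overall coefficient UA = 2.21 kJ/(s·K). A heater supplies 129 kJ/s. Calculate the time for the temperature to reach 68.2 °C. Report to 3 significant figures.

First-law balance (no shaft work): M c_p dT/dt = −UA(T − T_amb) + Q̇.
τ = M c_p/UA = 782.95 s; T_ss = T_amb + Q̇/UA = 24.7 + 129/2.21 = 83.071 °C.
T(t) = T_ss + (T₀ − T_ss)e^(−t/τ); set T = 68.2:
t = −τ ln[(T − T_ss)/(T₀ − T_ss)] = −782.95 · ln(0.26149) = 1050.2 s.

1050 s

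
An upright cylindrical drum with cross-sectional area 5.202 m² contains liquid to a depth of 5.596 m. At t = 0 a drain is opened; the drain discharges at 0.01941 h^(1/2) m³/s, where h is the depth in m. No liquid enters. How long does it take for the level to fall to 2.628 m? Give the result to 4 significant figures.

399.0 s

With no inflow, A dh/dt = −0.01941 √h.
Separate and integrate: 2(√h − √h₀) = −(0.01941/A) t.
t = 2A(√h₀ − √h)/0.01941 = 2·5.202·(√5.596 − √2.628)/0.01941
  = 10.4040 × (2.36559 − 1.62111) / 0.01941 = 399.048 s.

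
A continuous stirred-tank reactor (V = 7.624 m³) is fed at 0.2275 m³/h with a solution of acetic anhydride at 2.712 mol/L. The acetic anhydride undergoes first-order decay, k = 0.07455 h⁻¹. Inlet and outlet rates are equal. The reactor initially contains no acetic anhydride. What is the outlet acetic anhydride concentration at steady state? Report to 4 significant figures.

Species balance: V dC/dt = Q C_in − Q C − k V C.
At steady state: 0 = Q C_in − (Q + kV) C_ss, so C_ss = Q C_in/(Q + kV).
C_ss = 0.2275·2.712/(0.2275 + 0.07455·7.624) = 0.616980/0.795869 = 0.775228 mol/L.

0.7752 mol/L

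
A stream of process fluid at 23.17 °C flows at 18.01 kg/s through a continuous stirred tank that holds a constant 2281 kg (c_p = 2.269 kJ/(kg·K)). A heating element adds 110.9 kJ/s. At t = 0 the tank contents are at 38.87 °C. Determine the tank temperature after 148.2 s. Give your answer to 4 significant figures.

29.91 °C

M c_p dT/dt = ṁ c_p (T_in − T) + Q̇.
τ = M/ṁ = 126.652 s; T_ss = T_in + Q̇/(ṁ c_p) = 23.17 + 110.9/(18.01·2.269) = 25.8838 °C.
T approaches T_ss exponentially: T(t) = T_ss + (T₀ − T_ss) e^(−t/τ).
T(148.2) = 25.8838 + (12.9862)·e^(−148.2/126.652) = 25.8838 + (12.9862)·0.310324 = 29.9138 °C.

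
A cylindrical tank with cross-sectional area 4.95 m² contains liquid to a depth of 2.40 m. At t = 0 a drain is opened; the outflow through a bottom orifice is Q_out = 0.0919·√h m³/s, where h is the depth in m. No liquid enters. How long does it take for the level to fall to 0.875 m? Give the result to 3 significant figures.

A dh/dt = −Q_out = −0.0919 √h.
∫ h^(−1/2) dh = −(0.0919/A) ∫ dt, giving 2√h = 2√h₀ − (0.0919/A) t.
t = 2A(√h₀ − √h)/0.0919 = 2·4.95·(√2.40 − √0.875)/0.0919
  = 9.9000 × (1.5492 − 0.93541) / 0.0919 = 66.120 s.

66.1 s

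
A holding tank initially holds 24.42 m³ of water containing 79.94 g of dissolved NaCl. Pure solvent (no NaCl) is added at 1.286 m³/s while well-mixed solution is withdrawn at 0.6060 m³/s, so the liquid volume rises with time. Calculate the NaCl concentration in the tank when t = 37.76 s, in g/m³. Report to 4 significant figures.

Total volume: dV/dt = Q_in − Q_out = 0.680000 m³/s, so V(t) = 24.42 + 0.680000 t and V(37.76) = 50.0968 m³.
Solute balance: dm/dt = 0 − Q_out C = −Q_out m/V(t).
Separate: dm/m = −Q_out dt/V(t) ⇒ ln(m/m₀) = −(Q_out/(Q_in−Q_out)) ln(V/V₀).
m = m₀ (V₀/V)^(Q_out/(Q_in−Q_out)) = 79.94 × (24.42/50.0968)^(0.891176) = 42.1366 g.
C = m/V = 42.1366/50.0968 = 0.841104 g/m³.

0.8411 g/m³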